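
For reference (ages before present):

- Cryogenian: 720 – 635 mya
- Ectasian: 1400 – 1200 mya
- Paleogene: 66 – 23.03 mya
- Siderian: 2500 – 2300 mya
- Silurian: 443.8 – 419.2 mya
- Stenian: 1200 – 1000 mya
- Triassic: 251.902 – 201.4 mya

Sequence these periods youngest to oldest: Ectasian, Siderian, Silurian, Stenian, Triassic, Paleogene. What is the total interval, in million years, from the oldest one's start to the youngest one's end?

From the excerpt: Ectasian 1400–1200; Siderian 2500–2300; Silurian 443.8–419.2; Stenian 1200–1000; Triassic 251.902–201.4; Paleogene 66–23.03 (Ma).
Larger Ma is earlier, so the oldest is Siderian and the youngest is Paleogene; youngest to oldest: Paleogene, Triassic, Silurian, Stenian, Ectasian, Siderian.
Oldest start 2500 minus youngest end 23.03 gives 2476.97 Myr overall.

Paleogene → Triassic → Silurian → Stenian → Ectasian → Siderian; total span 2476.97 Myr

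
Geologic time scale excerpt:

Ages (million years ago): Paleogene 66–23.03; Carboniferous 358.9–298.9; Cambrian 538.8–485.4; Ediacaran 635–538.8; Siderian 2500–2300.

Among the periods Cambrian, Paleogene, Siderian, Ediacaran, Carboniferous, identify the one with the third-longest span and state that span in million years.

Start − end for each: Cambrian 538.8 − 485.4 = 53.4; Paleogene 66 − 23.03 = 42.97; Siderian 2500 − 2300 = 200; Ediacaran 635 − 538.8 = 96.2; Carboniferous 358.9 − 298.9 = 60.
Ranking these from longest: Siderian > Ediacaran > Carboniferous > Cambrian > Paleogene.
Position 3 in that ranking is Carboniferous, which lasted 60 Myr.

Carboniferous, 60 million years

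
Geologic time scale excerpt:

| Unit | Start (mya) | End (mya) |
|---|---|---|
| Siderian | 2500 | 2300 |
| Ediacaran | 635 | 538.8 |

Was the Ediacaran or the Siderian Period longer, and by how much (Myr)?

Siderian, by 103.8 million years

Ediacaran: 635 − 538.8 = 96.2 Myr.
Siderian: 2500 − 2300 = 200 Myr.
Difference: 200 − 96.2 = 103.8 Myr, so the Siderian was longer.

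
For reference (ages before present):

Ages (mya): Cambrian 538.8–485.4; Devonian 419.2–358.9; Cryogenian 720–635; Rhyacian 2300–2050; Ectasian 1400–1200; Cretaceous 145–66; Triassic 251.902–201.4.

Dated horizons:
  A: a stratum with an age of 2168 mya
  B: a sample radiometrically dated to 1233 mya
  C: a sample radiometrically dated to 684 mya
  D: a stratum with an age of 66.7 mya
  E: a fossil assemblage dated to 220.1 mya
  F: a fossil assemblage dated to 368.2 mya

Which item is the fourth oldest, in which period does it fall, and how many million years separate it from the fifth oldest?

F, in the Devonian; 148.1 million years to E

Sorted oldest-first by Ma: A (2168), B (1233), C (684), F (368.2), E (220.1), D (66.7).
The fourth oldest is F at 368.2 Ma, which lies in 419.2–358.9 Ma: the Devonian.
The fifth oldest is E at 220.1 Ma; separation = |368.2 − 220.1| = 148.1 Myr.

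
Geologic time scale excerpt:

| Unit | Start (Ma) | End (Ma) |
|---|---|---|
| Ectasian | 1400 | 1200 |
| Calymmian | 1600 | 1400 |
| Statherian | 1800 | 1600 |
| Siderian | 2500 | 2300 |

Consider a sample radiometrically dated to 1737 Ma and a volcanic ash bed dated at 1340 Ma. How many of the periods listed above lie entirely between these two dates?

1737 Ma sits inside the Statherian (1800–1600) and 1340 Ma inside the Ectasian (1400–1200); neither of those is wholly between the two dates.
The listed periods lying completely between them are Calymmian — 1 in all.

1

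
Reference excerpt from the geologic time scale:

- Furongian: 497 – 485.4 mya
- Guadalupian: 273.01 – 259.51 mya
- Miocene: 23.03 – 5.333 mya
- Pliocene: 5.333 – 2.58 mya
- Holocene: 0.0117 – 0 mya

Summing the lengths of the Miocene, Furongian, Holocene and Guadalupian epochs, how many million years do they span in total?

42.8087 million years

Duration is start − end for each: (23.03 − 5.333) + (497 − 485.4) + (0.0117 − 0) + (273.01 − 259.51).
That is 17.697 + 11.6 + 0.0117 + 13.5, which totals 42.8087 million years.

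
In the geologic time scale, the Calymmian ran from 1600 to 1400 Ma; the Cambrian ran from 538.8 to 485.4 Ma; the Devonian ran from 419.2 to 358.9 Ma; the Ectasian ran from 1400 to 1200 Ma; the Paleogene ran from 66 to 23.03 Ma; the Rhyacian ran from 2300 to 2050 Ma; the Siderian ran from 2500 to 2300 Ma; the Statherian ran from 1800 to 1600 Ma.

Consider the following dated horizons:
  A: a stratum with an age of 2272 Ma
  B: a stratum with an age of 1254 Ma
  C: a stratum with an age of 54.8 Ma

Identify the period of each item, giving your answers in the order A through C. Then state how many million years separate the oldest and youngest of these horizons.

A: 2272 Ma lies in 2300–2050 Ma, so Rhyacian.
B: 1254 Ma lies in 1400–1200 Ma, so Ectasian.
C: 54.8 Ma lies in 66–23.03 Ma, so Paleogene.
Oldest = 2272 Ma, youngest = 54.8 Ma → span 2217.2 Myr.

A — Rhyacian; B — Ectasian; C — Paleogene; span 2217.2 million years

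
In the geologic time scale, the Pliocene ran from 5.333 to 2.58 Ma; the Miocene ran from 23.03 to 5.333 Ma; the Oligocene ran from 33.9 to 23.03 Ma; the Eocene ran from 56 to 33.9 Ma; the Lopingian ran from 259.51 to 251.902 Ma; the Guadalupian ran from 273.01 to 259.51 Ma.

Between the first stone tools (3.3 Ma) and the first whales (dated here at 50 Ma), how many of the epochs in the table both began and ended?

2

The older date is 50 Ma and the younger is 3.3 Ma.
Epochs with start < 50 and end > 3.3 Ma: Oligocene (33.9–23.03), Miocene (23.03–5.333).
That is 2 complete epochs.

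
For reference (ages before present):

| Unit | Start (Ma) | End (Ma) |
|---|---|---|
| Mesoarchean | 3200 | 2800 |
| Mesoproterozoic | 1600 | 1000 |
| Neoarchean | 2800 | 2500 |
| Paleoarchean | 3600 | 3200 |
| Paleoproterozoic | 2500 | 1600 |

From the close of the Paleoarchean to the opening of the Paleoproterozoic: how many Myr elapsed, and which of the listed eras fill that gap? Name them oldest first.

End of Paleoarchean = 3200 Ma; start of Paleoproterozoic = 2500 Ma.
Gap = 3200 − 2500 = 700 Myr.
Eras wholly inside 3200–2500 Ma: Mesoarchean (3200–2800), Neoarchean (2800–2500).

700 million years; Mesoarchean, Neoarchean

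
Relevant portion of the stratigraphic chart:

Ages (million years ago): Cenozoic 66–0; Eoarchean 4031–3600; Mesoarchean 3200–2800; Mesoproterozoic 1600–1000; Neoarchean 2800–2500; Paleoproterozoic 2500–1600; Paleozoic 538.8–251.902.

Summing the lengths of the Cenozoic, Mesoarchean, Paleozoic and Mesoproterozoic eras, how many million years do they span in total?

Duration is start − end for each: (66 − 0) + (3200 − 2800) + (538.8 − 251.902) + (1600 − 1000).
That is 66 + 400 + 286.898 + 600, which totals 1352.898 million years.

1352.898 million years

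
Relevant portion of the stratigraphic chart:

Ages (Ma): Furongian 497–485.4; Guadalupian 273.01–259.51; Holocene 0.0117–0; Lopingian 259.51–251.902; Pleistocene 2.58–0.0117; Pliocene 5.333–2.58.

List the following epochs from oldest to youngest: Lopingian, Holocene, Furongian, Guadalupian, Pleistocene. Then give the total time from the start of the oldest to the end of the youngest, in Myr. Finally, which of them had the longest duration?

Furongian, Guadalupian, Lopingian, Pleistocene, Holocene; total span 497 Myr; longest is Guadalupian

Start ages (Ma): Furongian 497, Guadalupian 273.01, Lopingian 259.51, Pleistocene 2.58, Holocene 0.0117.
Ordered oldest to youngest: Furongian, Guadalupian, Lopingian, Pleistocene, Holocene.
Span = 497 − 0 = 497 Myr.
Durations: Holocene 0.0117, Lopingian 7.608, Furongian 11.6, Pleistocene 2.5683, Guadalupian 13.5 → longest is Guadalupian (13.5 Myr).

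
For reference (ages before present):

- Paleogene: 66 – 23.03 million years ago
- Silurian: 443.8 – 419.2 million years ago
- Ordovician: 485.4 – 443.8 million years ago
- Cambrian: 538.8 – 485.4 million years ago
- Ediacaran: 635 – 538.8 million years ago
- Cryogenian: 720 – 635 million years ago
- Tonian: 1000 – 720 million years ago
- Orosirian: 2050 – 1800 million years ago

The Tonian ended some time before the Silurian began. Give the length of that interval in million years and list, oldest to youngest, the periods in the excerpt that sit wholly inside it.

End of Tonian = 720 Ma; start of Silurian = 443.8 Ma.
Gap = 720 − 443.8 = 276.2 Myr.
Periods wholly inside 720–443.8 Ma: Cryogenian (720–635), Ediacaran (635–538.8), Cambrian (538.8–485.4), Ordovician (485.4–443.8).

276.2 million years; Cryogenian, Ediacaran, Cambrian, Ordovician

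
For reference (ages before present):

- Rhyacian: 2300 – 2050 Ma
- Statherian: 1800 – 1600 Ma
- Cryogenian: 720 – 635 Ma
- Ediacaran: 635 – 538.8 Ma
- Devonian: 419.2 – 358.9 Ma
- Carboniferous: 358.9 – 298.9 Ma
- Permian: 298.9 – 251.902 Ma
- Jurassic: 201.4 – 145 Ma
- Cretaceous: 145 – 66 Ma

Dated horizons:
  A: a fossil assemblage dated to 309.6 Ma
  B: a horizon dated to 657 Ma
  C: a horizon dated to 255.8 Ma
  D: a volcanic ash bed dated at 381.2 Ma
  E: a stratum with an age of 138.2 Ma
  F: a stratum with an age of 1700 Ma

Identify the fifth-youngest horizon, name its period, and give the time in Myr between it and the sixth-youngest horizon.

Smaller Ma means younger, so youngest first: E 138.2 < C 255.8 < A 309.6 < D 381.2 < B 657 < F 1700.
Counting 5 along gives B (657 Ma); the excerpt puts that inside the Cryogenian, 720–635 Ma.
Next in line is F (1700 Ma), and 1700 − 657 = 1043 Myr.

B, in the Cryogenian; 1043 million years to F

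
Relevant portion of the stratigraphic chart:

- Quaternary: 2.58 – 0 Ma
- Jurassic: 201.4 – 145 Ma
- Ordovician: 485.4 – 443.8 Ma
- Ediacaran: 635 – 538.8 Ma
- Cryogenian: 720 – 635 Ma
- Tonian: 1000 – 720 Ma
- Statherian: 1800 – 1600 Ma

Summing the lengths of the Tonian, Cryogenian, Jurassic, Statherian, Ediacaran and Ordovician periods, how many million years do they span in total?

Duration is start − end for each: (1000 − 720) + (720 − 635) + (201.4 − 145) + (1800 − 1600) + (635 − 538.8) + (485.4 − 443.8).
That is 280 + 85 + 56.4 + 200 + 96.2 + 41.6, which totals 759.2 million years.

759.2 million years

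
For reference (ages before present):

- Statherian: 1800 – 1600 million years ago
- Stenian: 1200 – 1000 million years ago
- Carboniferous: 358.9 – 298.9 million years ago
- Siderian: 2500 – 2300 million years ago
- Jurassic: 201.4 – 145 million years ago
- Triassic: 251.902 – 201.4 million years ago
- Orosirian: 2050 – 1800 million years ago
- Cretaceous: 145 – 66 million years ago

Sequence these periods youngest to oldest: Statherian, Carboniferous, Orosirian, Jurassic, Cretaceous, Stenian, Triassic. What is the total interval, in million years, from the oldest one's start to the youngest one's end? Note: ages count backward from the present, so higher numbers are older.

From the excerpt: Statherian 1800–1600; Carboniferous 358.9–298.9; Orosirian 2050–1800; Jurassic 201.4–145; Cretaceous 145–66; Stenian 1200–1000; Triassic 251.902–201.4 (Ma).
Larger Ma is earlier, so the oldest is Orosirian and the youngest is Cretaceous; youngest to oldest: Cretaceous, Jurassic, Triassic, Carboniferous, Stenian, Statherian, Orosirian.
Oldest start 2050 minus youngest end 66 gives 1984 Myr overall.

Cretaceous, Jurassic, Triassic, Carboniferous, Stenian, Statherian, Orosirian; total span 1984 Myr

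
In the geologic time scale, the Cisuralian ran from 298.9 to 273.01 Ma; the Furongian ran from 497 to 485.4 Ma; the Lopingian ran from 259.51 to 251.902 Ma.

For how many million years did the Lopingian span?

259.51 − 251.902 = 7.608 million years.

7.608 million years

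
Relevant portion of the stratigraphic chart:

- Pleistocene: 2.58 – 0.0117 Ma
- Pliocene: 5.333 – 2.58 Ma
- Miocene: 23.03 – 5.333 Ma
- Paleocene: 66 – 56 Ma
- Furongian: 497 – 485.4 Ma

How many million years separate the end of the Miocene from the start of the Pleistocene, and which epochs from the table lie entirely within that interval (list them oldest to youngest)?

The Miocene closes at 5.333 Ma and the Pleistocene opens at 2.58 Ma, so the interval is 5.333 − 2.58 = 2.753 Myr.
An epoch fits inside if it starts at or after 5.333 Ma and ends at or before 2.58 Ma; oldest first that gives Pliocene.

2.753 million years; Pliocene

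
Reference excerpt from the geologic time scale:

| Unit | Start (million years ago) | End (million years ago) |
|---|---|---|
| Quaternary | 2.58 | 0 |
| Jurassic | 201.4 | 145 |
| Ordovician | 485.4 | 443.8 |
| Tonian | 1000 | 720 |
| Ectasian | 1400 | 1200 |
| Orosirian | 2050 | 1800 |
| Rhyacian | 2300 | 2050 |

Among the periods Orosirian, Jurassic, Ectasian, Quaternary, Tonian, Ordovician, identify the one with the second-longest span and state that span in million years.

Orosirian, 250 million years

Start − end for each: Orosirian 2050 − 1800 = 250; Jurassic 201.4 − 145 = 56.4; Ectasian 1400 − 1200 = 200; Quaternary 2.58 − 0 = 2.58; Tonian 1000 − 720 = 280; Ordovician 485.4 − 443.8 = 41.6.
Ranking these from longest: Tonian > Orosirian > Ectasian > Jurassic > Ordovician > Quaternary.
Position 2 in that ranking is Orosirian, which lasted 250 Myr.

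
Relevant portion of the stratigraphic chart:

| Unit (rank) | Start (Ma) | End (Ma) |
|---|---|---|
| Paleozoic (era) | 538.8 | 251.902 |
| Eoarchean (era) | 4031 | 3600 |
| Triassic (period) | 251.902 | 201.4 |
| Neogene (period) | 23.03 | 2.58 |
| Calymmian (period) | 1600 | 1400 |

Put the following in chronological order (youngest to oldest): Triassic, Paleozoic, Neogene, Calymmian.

Read off each span (Ma): Triassic 251.902–201.4; Paleozoic 538.8–251.902; Neogene 23.03–2.58; Calymmian 1600–1400.
Larger Ma is older, so oldest→youngest is Calymmian, Paleozoic, Triassic, Neogene; reverse it for youngest→oldest.

Neogene, Triassic, Paleozoic, Calymmian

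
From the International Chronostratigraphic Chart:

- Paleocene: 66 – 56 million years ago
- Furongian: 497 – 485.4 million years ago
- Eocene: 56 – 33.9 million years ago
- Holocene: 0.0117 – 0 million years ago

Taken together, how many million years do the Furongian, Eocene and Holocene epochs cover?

33.7117 million years

Each duration: Furongian = 11.6; Eocene = 22.1; Holocene = 0.0117.
Sum: 11.6 + 22.1 + 0.0117 = 33.7117 Myr.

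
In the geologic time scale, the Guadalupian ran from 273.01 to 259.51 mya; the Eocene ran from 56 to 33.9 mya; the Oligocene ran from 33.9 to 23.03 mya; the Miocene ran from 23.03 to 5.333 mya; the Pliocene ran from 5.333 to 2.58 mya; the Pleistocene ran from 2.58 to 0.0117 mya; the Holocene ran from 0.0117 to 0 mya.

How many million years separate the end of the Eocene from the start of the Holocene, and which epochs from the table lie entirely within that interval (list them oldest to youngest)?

The Eocene closes at 33.9 Ma and the Holocene opens at 0.0117 Ma, so the interval is 33.9 − 0.0117 = 33.8883 Myr.
An epoch fits inside if it starts at or after 33.9 Ma and ends at or before 0.0117 Ma; oldest first that gives Oligocene, Miocene, Pliocene, Pleistocene.

33.8883 million years; Oligocene, Miocene, Pliocene, Pleistocene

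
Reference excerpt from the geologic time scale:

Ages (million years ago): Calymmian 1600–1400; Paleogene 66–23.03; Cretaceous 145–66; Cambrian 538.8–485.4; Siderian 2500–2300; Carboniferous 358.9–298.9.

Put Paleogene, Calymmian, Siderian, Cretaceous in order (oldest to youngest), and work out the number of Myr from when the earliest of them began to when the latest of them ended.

Siderian, Calymmian, Cretaceous, Paleogene; total span 2476.97 Myr

Start ages (Ma): Siderian 2500, Calymmian 1600, Cretaceous 145, Paleogene 66.
Ordered oldest to youngest: Siderian, Calymmian, Cretaceous, Paleogene.
Span = 2500 − 23.03 = 2476.97 Myr.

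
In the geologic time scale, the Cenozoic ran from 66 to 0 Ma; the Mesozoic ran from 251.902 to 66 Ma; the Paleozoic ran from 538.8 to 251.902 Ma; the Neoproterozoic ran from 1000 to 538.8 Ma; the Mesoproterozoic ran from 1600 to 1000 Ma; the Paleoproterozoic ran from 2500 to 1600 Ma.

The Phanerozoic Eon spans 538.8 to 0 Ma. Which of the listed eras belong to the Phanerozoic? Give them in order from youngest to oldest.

Cenozoic, Mesozoic, Paleozoic

Eras with both bounds inside 538.8–0 Ma: Cenozoic (66–0), Mesozoic (251.902–66), Paleozoic (538.8–251.902).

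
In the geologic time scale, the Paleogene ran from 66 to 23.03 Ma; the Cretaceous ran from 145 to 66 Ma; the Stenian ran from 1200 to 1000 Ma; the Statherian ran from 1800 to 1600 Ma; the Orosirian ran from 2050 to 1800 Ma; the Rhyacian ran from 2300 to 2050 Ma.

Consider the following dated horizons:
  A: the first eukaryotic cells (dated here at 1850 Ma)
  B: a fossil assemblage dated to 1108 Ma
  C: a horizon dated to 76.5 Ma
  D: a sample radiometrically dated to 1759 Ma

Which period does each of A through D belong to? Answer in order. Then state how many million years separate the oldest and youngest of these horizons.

Match each age against the start–end ranges in the excerpt: A = 1850 Ma → Orosirian (2050–1800); B = 1108 Ma → Stenian (1200–1000); C = 76.5 Ma → Cretaceous (145–66); D = 1759 Ma → Statherian (1800–1600).
The largest age is 1850 Ma and the smallest is 76.5 Ma; their difference is 1773.5 Myr.

A — Orosirian; B — Stenian; C — Cretaceous; D — Statherian; span 1773.5 million years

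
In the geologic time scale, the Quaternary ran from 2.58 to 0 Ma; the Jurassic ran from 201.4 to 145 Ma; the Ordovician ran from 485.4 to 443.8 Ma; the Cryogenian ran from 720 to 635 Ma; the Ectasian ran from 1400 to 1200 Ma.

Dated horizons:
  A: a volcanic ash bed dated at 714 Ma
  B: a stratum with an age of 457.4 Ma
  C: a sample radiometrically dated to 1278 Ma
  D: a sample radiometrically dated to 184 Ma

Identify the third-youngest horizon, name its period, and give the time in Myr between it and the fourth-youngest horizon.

A, in the Cryogenian; 564 million years to C

Sorted youngest-first by Ma: D (184), B (457.4), A (714), C (1278).
The third youngest is A at 714 Ma, which lies in 720–635 Ma: the Cryogenian.
The fourth youngest is C at 1278 Ma; separation = |714 − 1278| = 564 Myr.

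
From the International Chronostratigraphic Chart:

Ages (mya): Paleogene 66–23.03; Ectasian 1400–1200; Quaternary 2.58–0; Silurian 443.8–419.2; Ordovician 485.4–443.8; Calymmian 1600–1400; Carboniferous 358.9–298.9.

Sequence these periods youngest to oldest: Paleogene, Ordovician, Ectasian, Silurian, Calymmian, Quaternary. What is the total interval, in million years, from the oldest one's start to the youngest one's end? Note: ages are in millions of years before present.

Quaternary → Paleogene → Silurian → Ordovician → Ectasian → Calymmian; total span 1600 Myr

From the excerpt: Paleogene 66–23.03; Ordovician 485.4–443.8; Ectasian 1400–1200; Silurian 443.8–419.2; Calymmian 1600–1400; Quaternary 2.58–0 (Ma).
Larger Ma is earlier, so the oldest is Calymmian and the youngest is Quaternary; youngest to oldest: Quaternary, Paleogene, Silurian, Ordovician, Ectasian, Calymmian.
Oldest start 1600 minus youngest end 0 gives 1600 Myr overall.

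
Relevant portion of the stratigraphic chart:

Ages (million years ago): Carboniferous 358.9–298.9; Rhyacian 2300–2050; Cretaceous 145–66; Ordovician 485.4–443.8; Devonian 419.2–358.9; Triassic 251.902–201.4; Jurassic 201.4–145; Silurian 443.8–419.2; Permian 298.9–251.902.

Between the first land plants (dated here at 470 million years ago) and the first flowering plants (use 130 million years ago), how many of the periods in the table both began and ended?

470 Ma sits inside the Ordovician (485.4–443.8) and 130 Ma inside the Cretaceous (145–66); neither of those is wholly between the two dates.
The listed periods lying completely between them are Silurian, Devonian, Carboniferous, Permian, Triassic, Jurassic — 6 in all.

6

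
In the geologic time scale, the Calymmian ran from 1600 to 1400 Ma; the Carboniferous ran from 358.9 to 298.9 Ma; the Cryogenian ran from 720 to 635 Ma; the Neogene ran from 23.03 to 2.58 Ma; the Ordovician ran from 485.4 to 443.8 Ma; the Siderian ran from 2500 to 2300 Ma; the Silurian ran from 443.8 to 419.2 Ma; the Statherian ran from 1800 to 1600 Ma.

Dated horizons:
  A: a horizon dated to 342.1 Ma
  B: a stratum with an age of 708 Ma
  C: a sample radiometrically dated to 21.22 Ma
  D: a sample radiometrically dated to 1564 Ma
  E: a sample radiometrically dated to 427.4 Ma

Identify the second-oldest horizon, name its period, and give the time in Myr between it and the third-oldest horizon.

B, in the Cryogenian; 280.6 million years to E

Larger Ma means older, so oldest first: D 1564 > B 708 > E 427.4 > A 342.1 > C 21.22.
Counting 2 along gives B (708 Ma); the excerpt puts that inside the Cryogenian, 720–635 Ma.
Next in line is E (427.4 Ma), and 708 − 427.4 = 280.6 Myr.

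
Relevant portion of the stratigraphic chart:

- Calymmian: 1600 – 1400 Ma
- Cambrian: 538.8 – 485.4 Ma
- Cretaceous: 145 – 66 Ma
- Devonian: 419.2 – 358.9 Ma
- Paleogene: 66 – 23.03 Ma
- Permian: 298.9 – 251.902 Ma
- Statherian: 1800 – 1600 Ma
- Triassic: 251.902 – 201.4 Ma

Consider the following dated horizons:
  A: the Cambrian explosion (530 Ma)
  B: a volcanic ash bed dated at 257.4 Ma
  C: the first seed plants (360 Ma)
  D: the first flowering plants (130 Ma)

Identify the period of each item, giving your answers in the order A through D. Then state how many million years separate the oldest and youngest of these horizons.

A — Cambrian; B — Permian; C — Devonian; D — Cretaceous; span 400 million years

A: 530 Ma lies in 538.8–485.4 Ma, so Cambrian.
B: 257.4 Ma lies in 298.9–251.902 Ma, so Permian.
C: 360 Ma lies in 419.2–358.9 Ma, so Devonian.
D: 130 Ma lies in 145–66 Ma, so Cretaceous.
Oldest = 530 Ma, youngest = 130 Ma → span 400 Myr.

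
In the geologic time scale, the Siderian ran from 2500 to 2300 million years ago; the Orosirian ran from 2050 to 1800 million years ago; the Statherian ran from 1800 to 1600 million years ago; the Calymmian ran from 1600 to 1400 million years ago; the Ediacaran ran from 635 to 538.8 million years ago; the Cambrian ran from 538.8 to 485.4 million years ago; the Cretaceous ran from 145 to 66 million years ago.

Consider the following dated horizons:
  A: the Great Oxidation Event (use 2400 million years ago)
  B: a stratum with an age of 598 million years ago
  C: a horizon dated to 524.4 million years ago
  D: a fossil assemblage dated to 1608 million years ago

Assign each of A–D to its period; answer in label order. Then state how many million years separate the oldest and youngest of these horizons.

Match each age against the start–end ranges in the excerpt: A = 2400 Ma → Siderian (2500–2300); B = 598 Ma → Ediacaran (635–538.8); C = 524.4 Ma → Cambrian (538.8–485.4); D = 1608 Ma → Statherian (1800–1600).
The largest age is 2400 Ma and the smallest is 524.4 Ma; their difference is 1875.6 Myr.

A — Siderian; B — Ediacaran; C — Cambrian; D — Statherian; span 1875.6 million years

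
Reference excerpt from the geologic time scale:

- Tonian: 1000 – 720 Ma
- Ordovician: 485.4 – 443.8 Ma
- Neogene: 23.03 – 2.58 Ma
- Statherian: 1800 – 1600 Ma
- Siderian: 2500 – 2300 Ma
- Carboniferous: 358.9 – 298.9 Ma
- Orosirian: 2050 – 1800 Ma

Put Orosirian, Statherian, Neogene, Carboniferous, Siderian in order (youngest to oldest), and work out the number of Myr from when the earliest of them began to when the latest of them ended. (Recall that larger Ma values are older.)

From the excerpt: Orosirian 2050–1800; Statherian 1800–1600; Neogene 23.03–2.58; Carboniferous 358.9–298.9; Siderian 2500–2300 (Ma).
Larger Ma is earlier, so the oldest is Siderian and the youngest is Neogene; youngest to oldest: Neogene, Carboniferous, Statherian, Orosirian, Siderian.
Oldest start 2500 minus youngest end 2.58 gives 2497.42 Myr overall.

Neogene → Carboniferous → Statherian → Orosirian → Siderian; total span 2497.42 Myr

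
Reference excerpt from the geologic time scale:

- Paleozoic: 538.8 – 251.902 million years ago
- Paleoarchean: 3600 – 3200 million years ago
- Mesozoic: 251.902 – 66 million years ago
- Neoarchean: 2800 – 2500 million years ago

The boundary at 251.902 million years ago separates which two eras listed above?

The Paleozoic ends at 251.902 million years ago and the Mesozoic begins at 251.902 million years ago, so they share that boundary.

Paleozoic and Mesozoic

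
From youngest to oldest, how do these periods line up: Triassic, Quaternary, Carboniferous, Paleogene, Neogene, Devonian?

Group by era (each group listed oldest first) — Paleozoic: Devonian, Carboniferous; Mesozoic: Triassic; Cenozoic: Paleogene, Neogene, Quaternary. The eras run Paleozoic → Mesozoic → Cenozoic. Concatenating the groups in that era order and then reversing gives youngest to oldest.

Quaternary → Neogene → Paleogene → Triassic → Carboniferous → Devonian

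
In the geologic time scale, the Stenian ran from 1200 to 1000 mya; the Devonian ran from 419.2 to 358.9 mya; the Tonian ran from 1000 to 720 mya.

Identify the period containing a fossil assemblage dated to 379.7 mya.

Devonian

379.7 Ma lies between 419.2 and 358.9 Ma, so it falls in the Devonian.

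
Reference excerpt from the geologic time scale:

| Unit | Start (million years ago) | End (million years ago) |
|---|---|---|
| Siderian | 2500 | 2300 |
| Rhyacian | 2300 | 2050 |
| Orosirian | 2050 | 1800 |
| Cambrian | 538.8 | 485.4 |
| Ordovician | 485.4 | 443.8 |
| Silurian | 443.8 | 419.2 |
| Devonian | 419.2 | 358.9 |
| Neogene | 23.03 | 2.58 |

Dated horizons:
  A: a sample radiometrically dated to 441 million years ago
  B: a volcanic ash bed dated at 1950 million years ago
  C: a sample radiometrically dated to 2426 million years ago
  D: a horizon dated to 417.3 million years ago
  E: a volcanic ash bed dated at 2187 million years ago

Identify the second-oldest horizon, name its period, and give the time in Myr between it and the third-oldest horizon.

Sorted oldest-first by Ma: C (2426), E (2187), B (1950), A (441), D (417.3).
The second oldest is E at 2187 Ma, which lies in 2300–2050 Ma: the Rhyacian.
The third oldest is B at 1950 Ma; separation = |2187 − 1950| = 237 Myr.

E, in the Rhyacian; 237 million years to B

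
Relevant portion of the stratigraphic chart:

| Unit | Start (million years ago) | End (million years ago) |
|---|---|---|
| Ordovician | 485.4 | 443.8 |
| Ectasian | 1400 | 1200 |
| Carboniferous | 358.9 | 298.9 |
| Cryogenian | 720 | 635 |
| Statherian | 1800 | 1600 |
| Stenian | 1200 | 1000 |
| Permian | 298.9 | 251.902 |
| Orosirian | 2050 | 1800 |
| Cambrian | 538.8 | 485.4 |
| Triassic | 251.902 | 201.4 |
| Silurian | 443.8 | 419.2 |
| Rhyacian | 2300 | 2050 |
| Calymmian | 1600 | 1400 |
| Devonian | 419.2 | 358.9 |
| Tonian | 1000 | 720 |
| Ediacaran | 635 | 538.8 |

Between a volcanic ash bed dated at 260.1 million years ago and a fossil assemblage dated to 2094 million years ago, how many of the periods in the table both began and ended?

13

2094 Ma sits inside the Rhyacian (2300–2050) and 260.1 Ma inside the Permian (298.9–251.902); neither of those is wholly between the two dates.
The listed periods lying completely between them are Orosirian, Statherian, Calymmian, Ectasian, Stenian, Tonian, Cryogenian, Ediacaran, Cambrian, Ordovician, Silurian, Devonian, Carboniferous — 13 in all.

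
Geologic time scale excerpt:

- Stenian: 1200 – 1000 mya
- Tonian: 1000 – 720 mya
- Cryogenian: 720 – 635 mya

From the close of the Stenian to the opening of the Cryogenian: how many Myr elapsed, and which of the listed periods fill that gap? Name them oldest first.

End of Stenian = 1000 Ma; start of Cryogenian = 720 Ma.
Gap = 1000 − 720 = 280 Myr.
Periods wholly inside 1000–720 Ma: Tonian (1000–720).

280 million years; Tonian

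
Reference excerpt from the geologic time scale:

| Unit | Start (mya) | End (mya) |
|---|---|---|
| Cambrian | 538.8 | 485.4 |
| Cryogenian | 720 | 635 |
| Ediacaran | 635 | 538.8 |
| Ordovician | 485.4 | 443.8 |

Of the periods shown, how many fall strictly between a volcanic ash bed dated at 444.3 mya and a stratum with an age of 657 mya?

The older date is 657 Ma and the younger is 444.3 Ma.
Periods with start < 657 and end > 444.3 Ma: Ediacaran (635–538.8), Cambrian (538.8–485.4).
That is 2 complete periods.

2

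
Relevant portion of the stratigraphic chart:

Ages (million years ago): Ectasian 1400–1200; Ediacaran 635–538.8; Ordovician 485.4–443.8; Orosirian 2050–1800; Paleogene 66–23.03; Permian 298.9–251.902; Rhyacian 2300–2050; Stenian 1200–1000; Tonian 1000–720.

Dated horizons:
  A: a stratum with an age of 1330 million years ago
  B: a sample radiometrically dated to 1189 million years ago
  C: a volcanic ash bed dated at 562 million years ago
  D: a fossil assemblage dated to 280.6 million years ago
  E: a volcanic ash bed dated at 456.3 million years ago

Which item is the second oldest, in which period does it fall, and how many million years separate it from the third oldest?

Larger Ma means older, so oldest first: A 1330 > B 1189 > C 562 > E 456.3 > D 280.6.
Counting 2 along gives B (1189 Ma); the excerpt puts that inside the Stenian, 1200–1000 Ma.
Next in line is C (562 Ma), and 1189 − 562 = 627 Myr.

B, in the Stenian; 627 million years to C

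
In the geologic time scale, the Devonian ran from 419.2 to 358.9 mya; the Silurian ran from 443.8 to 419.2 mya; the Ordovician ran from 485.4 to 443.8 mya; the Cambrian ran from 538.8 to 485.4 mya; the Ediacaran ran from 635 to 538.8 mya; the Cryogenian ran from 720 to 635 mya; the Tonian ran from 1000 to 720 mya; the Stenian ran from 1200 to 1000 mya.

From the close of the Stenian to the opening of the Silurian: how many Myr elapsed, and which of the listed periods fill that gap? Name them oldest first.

The Stenian closes at 1000 Ma and the Silurian opens at 443.8 Ma, so the interval is 1000 − 443.8 = 556.2 Myr.
A period fits inside if it starts at or after 1000 Ma and ends at or before 443.8 Ma; oldest first that gives Tonian, Cryogenian, Ediacaran, Cambrian, Ordovician.

556.2 million years; Tonian, Cryogenian, Ediacaran, Cambrian, Ordovician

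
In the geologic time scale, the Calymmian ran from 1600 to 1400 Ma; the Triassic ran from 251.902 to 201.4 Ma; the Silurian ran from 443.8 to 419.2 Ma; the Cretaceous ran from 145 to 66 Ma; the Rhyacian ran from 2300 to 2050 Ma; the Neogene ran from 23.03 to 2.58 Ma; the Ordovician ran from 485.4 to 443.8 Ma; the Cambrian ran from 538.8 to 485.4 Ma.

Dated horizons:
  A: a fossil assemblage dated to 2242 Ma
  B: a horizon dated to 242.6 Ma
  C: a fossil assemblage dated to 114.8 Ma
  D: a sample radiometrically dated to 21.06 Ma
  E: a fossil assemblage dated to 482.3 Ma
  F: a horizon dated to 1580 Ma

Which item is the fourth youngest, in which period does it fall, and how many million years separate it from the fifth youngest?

Sorted youngest-first by Ma: D (21.06), C (114.8), B (242.6), E (482.3), F (1580), A (2242).
The fourth youngest is E at 482.3 Ma, which lies in 485.4–443.8 Ma: the Ordovician.
The fifth youngest is F at 1580 Ma; separation = |482.3 − 1580| = 1097.7 Myr.

E, in the Ordovician; 1097.7 million years to F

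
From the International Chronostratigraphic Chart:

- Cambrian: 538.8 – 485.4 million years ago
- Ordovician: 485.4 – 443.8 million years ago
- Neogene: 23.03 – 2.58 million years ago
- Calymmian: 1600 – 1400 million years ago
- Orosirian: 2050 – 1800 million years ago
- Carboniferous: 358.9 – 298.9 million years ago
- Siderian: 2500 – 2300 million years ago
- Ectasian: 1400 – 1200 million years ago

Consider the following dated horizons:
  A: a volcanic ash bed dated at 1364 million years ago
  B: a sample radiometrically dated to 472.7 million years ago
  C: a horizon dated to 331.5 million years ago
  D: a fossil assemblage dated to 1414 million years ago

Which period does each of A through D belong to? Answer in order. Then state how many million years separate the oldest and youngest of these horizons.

Match each age against the start–end ranges in the excerpt: A = 1364 Ma → Ectasian (1400–1200); B = 472.7 Ma → Ordovician (485.4–443.8); C = 331.5 Ma → Carboniferous (358.9–298.9); D = 1414 Ma → Calymmian (1600–1400).
The largest age is 1414 Ma and the smallest is 331.5 Ma; their difference is 1082.5 Myr.

A — Ectasian; B — Ordovician; C — Carboniferous; D — Calymmian; span 1082.5 million years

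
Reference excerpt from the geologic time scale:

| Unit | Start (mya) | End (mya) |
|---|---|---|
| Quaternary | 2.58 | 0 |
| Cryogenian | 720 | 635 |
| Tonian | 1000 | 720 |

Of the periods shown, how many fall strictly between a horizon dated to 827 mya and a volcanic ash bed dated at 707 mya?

The older date is 827 Ma and the younger is 707 Ma.
No period both begins after 827 Ma and ends before 707 Ma, so the count is 0.

0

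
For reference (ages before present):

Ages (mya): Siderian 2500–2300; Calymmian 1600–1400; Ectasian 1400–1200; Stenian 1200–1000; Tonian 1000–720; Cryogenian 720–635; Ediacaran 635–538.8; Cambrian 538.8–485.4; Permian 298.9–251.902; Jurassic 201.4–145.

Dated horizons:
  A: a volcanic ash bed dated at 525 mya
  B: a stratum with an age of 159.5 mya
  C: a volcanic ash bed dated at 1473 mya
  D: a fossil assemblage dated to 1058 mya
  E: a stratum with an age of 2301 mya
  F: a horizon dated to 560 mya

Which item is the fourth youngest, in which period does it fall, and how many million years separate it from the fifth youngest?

Smaller Ma means younger, so youngest first: B 159.5 < A 525 < F 560 < D 1058 < C 1473 < E 2301.
Counting 4 along gives D (1058 Ma); the excerpt puts that inside the Stenian, 1200–1000 Ma.
Next in line is C (1473 Ma), and 1473 − 1058 = 415 Myr.

D, in the Stenian; 415 million years to C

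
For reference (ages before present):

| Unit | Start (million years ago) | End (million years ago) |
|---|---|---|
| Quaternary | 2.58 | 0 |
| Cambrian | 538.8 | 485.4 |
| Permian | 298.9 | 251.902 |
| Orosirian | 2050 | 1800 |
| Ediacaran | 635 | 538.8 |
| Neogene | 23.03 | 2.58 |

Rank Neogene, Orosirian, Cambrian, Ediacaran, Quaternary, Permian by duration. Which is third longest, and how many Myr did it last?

Cambrian, 53.4 million years

Start − end for each: Neogene 23.03 − 2.58 = 20.45; Orosirian 2050 − 1800 = 250; Cambrian 538.8 − 485.4 = 53.4; Ediacaran 635 − 538.8 = 96.2; Quaternary 2.58 − 0 = 2.58; Permian 298.9 − 251.902 = 46.998.
Ranking these from longest: Orosirian > Ediacaran > Cambrian > Permian > Neogene > Quaternary.
Position 3 in that ranking is Cambrian, which lasted 53.4 Myr.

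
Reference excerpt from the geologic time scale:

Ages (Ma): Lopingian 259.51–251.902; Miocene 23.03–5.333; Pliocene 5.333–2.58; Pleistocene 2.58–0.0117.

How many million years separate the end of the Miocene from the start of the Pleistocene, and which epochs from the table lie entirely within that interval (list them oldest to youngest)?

2.753 million years; Pliocene

End of Miocene = 5.333 Ma; start of Pleistocene = 2.58 Ma.
Gap = 5.333 − 2.58 = 2.753 Myr.
Epochs wholly inside 5.333–2.58 Ma: Pliocene (5.333–2.58).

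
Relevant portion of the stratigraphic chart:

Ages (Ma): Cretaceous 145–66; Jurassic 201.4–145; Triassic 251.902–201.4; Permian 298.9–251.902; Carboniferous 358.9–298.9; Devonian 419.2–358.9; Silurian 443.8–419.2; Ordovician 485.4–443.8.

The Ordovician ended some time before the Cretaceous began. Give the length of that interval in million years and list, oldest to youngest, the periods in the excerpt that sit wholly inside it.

The Ordovician closes at 443.8 Ma and the Cretaceous opens at 145 Ma, so the interval is 443.8 − 145 = 298.8 Myr.
A period fits inside if it starts at or after 443.8 Ma and ends at or before 145 Ma; oldest first that gives Silurian, Devonian, Carboniferous, Permian, Triassic, Jurassic.

298.8 million years; Silurian, Devonian, Carboniferous, Permian, Triassic, Jurassic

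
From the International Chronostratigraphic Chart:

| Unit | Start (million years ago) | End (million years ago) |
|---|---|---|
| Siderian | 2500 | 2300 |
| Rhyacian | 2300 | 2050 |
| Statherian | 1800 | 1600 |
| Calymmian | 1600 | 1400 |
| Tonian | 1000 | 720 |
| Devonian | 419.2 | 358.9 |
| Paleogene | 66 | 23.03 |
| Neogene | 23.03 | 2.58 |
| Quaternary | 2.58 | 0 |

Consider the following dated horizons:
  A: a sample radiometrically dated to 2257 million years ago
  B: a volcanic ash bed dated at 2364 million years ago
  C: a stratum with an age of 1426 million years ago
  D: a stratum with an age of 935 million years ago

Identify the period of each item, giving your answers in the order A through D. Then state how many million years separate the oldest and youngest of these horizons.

Match each age against the start–end ranges in the excerpt: A = 2257 Ma → Rhyacian (2300–2050); B = 2364 Ma → Siderian (2500–2300); C = 1426 Ma → Calymmian (1600–1400); D = 935 Ma → Tonian (1000–720).
The largest age is 2364 Ma and the smallest is 935 Ma; their difference is 1429 Myr.

A — Rhyacian; B — Siderian; C — Calymmian; D — Tonian; span 1429 million years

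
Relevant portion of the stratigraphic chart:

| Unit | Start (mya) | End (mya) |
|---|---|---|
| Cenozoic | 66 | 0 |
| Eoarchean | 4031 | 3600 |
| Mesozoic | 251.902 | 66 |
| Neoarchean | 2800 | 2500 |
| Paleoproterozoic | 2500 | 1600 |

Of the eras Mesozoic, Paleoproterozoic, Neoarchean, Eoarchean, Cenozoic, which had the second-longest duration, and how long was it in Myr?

Eoarchean, 431 million years

Start − end for each: Mesozoic 251.902 − 66 = 185.902; Paleoproterozoic 2500 − 1600 = 900; Neoarchean 2800 − 2500 = 300; Eoarchean 4031 − 3600 = 431; Cenozoic 66 − 0 = 66.
Ranking these from longest: Paleoproterozoic > Eoarchean > Neoarchean > Mesozoic > Cenozoic.
Position 2 in that ranking is Eoarchean, which lasted 431 Myr.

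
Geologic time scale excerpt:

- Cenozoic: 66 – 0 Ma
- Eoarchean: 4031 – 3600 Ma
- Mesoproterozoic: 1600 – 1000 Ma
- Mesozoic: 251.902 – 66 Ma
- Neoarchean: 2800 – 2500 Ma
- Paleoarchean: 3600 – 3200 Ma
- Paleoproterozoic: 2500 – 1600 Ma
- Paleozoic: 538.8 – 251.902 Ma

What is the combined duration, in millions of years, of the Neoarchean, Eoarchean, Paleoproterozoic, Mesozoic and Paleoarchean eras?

Each duration: Neoarchean = 300; Eoarchean = 431; Paleoproterozoic = 900; Mesozoic = 185.902; Paleoarchean = 400.
Sum: 300 + 431 + 900 + 185.902 + 400 = 2216.902 Myr.

2216.902 million years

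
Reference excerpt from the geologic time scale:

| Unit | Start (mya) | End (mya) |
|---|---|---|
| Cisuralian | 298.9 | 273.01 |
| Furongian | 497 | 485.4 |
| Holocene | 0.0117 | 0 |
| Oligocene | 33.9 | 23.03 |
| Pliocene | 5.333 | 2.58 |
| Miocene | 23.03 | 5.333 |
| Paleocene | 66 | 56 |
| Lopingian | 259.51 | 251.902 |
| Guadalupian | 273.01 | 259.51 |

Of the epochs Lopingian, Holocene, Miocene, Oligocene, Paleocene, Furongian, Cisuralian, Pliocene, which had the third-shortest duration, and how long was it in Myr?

Durations: Lopingian 7.608; Holocene 0.0117; Miocene 17.697; Oligocene 10.87; Paleocene 10; Furongian 11.6; Cisuralian 25.89; Pliocene 2.753 Myr.
Sorted shortest-first: Holocene (0.0117), Pliocene (2.753), Lopingian (7.608), Paleocene (10), Oligocene (10.87), Furongian (11.6), Miocene (17.697), Cisuralian (25.89).
The third shortest is Lopingian at 7.608 Myr.

Lopingian, 7.608 million years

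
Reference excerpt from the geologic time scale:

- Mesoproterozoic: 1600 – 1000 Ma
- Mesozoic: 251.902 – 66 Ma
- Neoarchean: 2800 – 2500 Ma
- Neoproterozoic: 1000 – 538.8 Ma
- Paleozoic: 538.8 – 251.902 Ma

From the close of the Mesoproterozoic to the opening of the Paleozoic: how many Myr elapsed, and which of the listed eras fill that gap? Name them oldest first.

461.2 million years; Neoproterozoic

End of Mesoproterozoic = 1000 Ma; start of Paleozoic = 538.8 Ma.
Gap = 1000 − 538.8 = 461.2 Myr.
Eras wholly inside 1000–538.8 Ma: Neoproterozoic (1000–538.8).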